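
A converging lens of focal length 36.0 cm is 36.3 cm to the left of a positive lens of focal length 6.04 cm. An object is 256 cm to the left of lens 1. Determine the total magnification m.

m = -0.0850

Lens 1: 1/d_i1 = 1/(36.0) − 1/(256) = 0.02387, so d_i1 = 41.89 cm; m₁ = −d_i1/d_o1 = -0.1636.
d_o2 = 36.3 − (41.89) = -5.590 cm (virtual object).
Lens 2: 1/d_i2 = 1/(6.04) − 1/(-5.590) = 0.3445, so d_i2 = 2.903 cm; m₂ = −d_i2/d_o2 = +0.5193.
m = m₁·m₂ = (-0.1636)(+0.5193) = -0.0850.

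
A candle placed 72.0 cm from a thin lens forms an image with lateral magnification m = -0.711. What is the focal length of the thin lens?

m = −d_i/d_o ⇒ d_i = −m·d_o = −(-0.711)·(72.0) = 51.19 cm.
1/f = 1/d_o + 1/d_i = 1/(72.0) + 1/(51.19) = 0.03342, so f = 29.9 cm.
Since f is positive, the thin lens is converging.

f = 29.9 cm (converging)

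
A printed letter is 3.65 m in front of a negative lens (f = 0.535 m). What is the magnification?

For a negative lens, f = -0.535 m.
1/d_i = 1/f − 1/d_o = 1/(-0.5350) − 1/(3.65) = -2.143, so d_i = -0.4666 m.
m = −d_i/d_o = −(-0.4666)/(3.65) = +0.128.
The image is virtual, upright and reduced, on the same side as the object.

m = +0.128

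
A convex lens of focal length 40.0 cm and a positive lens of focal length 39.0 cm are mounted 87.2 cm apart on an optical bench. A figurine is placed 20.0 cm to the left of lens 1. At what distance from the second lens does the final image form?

Lens 1: 1/d_i1 = 1/f₁ − 1/d_o1 = 1/(40.0) − 1/(20.0) = -0.02500, so d_i1 = -40.00 cm.
The intermediate image is 40.00 cm to the left of lens 1 (virtual), which is 87.2 − (-40.00) = 127.2 cm to the left of lens 2, so d_o2 = +127.2 cm.
Lens 2: 1/d_i2 = 1/f₂ − 1/d_o2 = 1/(39.0) − 1/(127.2) = 0.01778, so d_i2 = 56.2 cm.
The final image is real, 56.2 cm to the right of lens 2 (overall magnification ≈ -0.88).

56.2 cm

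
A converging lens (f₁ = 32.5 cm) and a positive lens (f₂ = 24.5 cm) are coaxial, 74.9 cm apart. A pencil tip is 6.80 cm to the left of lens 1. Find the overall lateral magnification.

m = -0.525

Lens 1: 1/d_i1 = 1/(32.5) − 1/(6.80) = -0.1163, so d_i1 = -8.599 cm; m₁ = −d_i1/d_o1 = +1.265.
d_o2 = 74.9 − (-8.599) = 83.50 cm.
Lens 2: 1/d_i2 = 1/(24.5) − 1/(83.50) = 0.02884, so d_i2 = 34.67 cm; m₂ = −d_i2/d_o2 = -0.4153.
m = m₁·m₂ = (+1.265)(-0.4153) = -0.525.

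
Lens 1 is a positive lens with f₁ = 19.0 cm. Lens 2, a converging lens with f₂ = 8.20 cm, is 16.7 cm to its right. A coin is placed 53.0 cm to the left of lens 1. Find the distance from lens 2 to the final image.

Lens 1: 1/d_i1 = 1/f₁ − 1/d_o1 = 1/(19.0) − 1/(53.0) = 0.03376, so d_i1 = 29.62 cm.
The intermediate image is 29.62 cm to the right of lens 1, which lies 12.92 cm to the right of lens 2 — a virtual object — so d_o2 = −12.92 cm.
Lens 2: 1/d_i2 = 1/f₂ − 1/d_o2 = 1/(8.20) − 1/(-12.92) = 0.1994, so d_i2 = 5.02 cm.
The final image is real, 5.02 cm to the right of lens 2 (overall magnification ≈ -0.22).

5.02 cm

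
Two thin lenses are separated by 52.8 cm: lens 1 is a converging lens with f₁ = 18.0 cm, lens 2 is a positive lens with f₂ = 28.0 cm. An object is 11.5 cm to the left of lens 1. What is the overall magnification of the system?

Lens 1: 1/d_i1 = 1/(18.0) − 1/(11.5) = -0.03140, so d_i1 = -31.85 cm; m₁ = −d_i1/d_o1 = +2.770.
d_o2 = 52.8 − (-31.85) = 84.65 cm.
Lens 2: 1/d_i2 = 1/(28.0) − 1/(84.65) = 0.02390, so d_i2 = 41.84 cm; m₂ = −d_i2/d_o2 = -0.4943.
m = m₁·m₂ = (+2.770)(-0.4943) = -1.37.

m = -1.37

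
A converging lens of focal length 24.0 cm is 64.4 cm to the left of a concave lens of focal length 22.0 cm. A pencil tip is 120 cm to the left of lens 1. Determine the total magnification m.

m = -0.0975

Lens 1: 1/d_i1 = 1/(24.0) − 1/(120) = 0.03333, so d_i1 = 30.00 cm; m₁ = −d_i1/d_o1 = -0.2500.
d_o2 = 64.4 − (30.00) = 34.40 cm.
f₂ = −22.0 cm (diverging).
Lens 2: 1/d_i2 = 1/(-22.0) − 1/(34.40) = -0.07452, so d_i2 = -13.42 cm; m₂ = −d_i2/d_o2 = +0.3901.
m = m₁·m₂ = (-0.2500)(+0.3901) = -0.0975.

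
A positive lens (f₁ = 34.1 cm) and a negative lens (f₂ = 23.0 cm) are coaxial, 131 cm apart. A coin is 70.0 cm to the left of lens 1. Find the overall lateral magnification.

m = -0.250

Lens 1: 1/d_i1 = 1/(34.1) − 1/(70.0) = 0.01504, so d_i1 = 66.49 cm; m₁ = −d_i1/d_o1 = -0.9499.
d_o2 = 131 − (66.49) = 64.51 cm.
f₂ = −23.0 cm (diverging).
Lens 2: 1/d_i2 = 1/(-23.0) − 1/(64.51) = -0.05898, so d_i2 = -16.95 cm; m₂ = −d_i2/d_o2 = +0.2628.
m = m₁·m₂ = (-0.9499)(+0.2628) = -0.250.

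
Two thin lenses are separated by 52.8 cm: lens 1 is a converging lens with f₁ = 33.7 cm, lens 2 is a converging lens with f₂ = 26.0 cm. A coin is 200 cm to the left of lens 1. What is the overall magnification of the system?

Lens 1: 1/d_i1 = 1/(33.7) − 1/(200) = 0.02467, so d_i1 = 40.53 cm; m₁ = −d_i1/d_o1 = -0.2026.
d_o2 = 52.8 − (40.53) = 12.27 cm.
Lens 2: 1/d_i2 = 1/(26.0) − 1/(12.27) = -0.04304, so d_i2 = -23.24 cm; m₂ = −d_i2/d_o2 = +1.894.
m = m₁·m₂ = (-0.2026)(+1.894) = -0.384.

m = -0.384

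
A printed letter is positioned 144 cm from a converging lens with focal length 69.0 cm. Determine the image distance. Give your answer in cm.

132 cm

Lens equation: 1/v = 1/f − 1/u = 1/(69.00) − 1/(144) = 0.01449 − 0.006944 = 0.007548, so v = 132 cm.
The image is real, inverted and reduced, on the far side of the lens.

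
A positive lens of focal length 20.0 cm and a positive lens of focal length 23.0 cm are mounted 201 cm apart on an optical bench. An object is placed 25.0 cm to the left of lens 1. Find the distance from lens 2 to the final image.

Lens 1: 1/d_i1 = 1/f₁ − 1/d_o1 = 1/(20.0) − 1/(25.0) = 0.01000, so d_i1 = 100.0 cm.
The intermediate image is 100.0 cm to the right of lens 1, which is 201 − (100.0) = 101.0 cm to the left of lens 2, so d_o2 = +101.0 cm.
Lens 2: 1/d_i2 = 1/f₂ − 1/d_o2 = 1/(23.0) − 1/(101.0) = 0.03358, so d_i2 = 29.8 cm.
The final image is real, 29.8 cm to the right of lens 2 (overall magnification ≈ 1.2).

29.8 cm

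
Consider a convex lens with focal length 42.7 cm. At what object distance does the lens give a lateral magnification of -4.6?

m = −d_i/d_o ⇒ d_i = −m·d_o.
1/f = 1/d_o + 1/d_i = 1/d_o − 1/(m·d_o) = (1 − 1/m)/d_o, so d_o = f(1 − 1/m) = (42.70)(1 − 1/(-4.6)) = 52.0 cm.

52.0 cm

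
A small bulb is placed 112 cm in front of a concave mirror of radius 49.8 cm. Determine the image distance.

f = R/2 = 49.8/2 = 24.90 cm.
Mirror equation: 1/v = 1/f − 1/u = 1/(24.90) − 1/(112) = 0.04016 − 0.008929 = 0.03123, so v = 32.0 cm.
The image is real, inverted and reduced, in front of the mirror.

32.0 cm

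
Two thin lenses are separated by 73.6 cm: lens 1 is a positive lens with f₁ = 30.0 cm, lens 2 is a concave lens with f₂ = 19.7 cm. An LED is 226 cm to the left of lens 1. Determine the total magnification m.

Lens 1: 1/d_i1 = 1/(30.0) − 1/(226) = 0.02891, so d_i1 = 34.59 cm; m₁ = −d_i1/d_o1 = -0.1531.
d_o2 = 73.6 − (34.59) = 39.01 cm.
f₂ = −19.7 cm (diverging).
Lens 2: 1/d_i2 = 1/(-19.7) − 1/(39.01) = -0.07640, so d_i2 = -13.09 cm; m₂ = −d_i2/d_o2 = +0.3355.
m = m₁·m₂ = (-0.1531)(+0.3355) = -0.0514.

m = -0.0514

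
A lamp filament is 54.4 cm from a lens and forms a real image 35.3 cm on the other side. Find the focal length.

f = 21.4 cm (converging)

Real image ⇒ d_i = +35.3 cm.
1/f = 1/d_o + 1/d_i = 1/(54.4) + 1/(35.3) = 0.04671, so f = 21.4 cm.
Since f is positive, the lens is converging.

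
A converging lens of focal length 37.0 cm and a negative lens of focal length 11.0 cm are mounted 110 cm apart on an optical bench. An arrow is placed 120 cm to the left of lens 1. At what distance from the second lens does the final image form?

Lens 1: 1/d_i1 = 1/f₁ − 1/d_o1 = 1/(37.0) − 1/(120) = 0.01869, so d_i1 = 53.49 cm.
The intermediate image is 53.49 cm to the right of lens 1, which is 110 − (53.49) = 56.51 cm to the left of lens 2, so d_o2 = +56.51 cm.
Lens 2 is diverging, so f₂ = −11.0 cm.
Lens 2: 1/d_i2 = 1/f₂ − 1/d_o2 = 1/(-11.0) − 1/(56.51) = -0.1086, so d_i2 = -9.21 cm.
The final image is virtual, 9.21 cm to the left of lens 2 (overall magnification ≈ -0.073).

9.21 cm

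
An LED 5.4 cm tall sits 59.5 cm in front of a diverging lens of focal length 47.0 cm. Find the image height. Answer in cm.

For a diverging lens, f = -47.0 cm.
1/d_i = 1/f − 1/d_o = 1/(-47.00) − 1/(59.5) = -0.03808, so d_i = -26.26 cm.
m = −d_i/d_o = +0.4413.
|h_i| = |m|·h_o = 0.4413 × 5.4 = 2.38 cm. The image is virtual, upright and reduced, on the same side as the object.

2.38 cm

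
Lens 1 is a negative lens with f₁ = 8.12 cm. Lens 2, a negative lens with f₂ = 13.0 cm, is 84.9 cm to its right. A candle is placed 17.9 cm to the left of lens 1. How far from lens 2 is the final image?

Lens 1 is diverging, so f₁ = −8.12 cm.
Lens 1: 1/d_i1 = 1/f₁ − 1/d_o1 = 1/(-8.12) − 1/(17.9) = -0.1790, so d_i1 = -5.586 cm.
The intermediate image is 5.586 cm to the left of lens 1 (virtual), which is 84.9 − (-5.586) = 90.49 cm to the left of lens 2, so d_o2 = +90.49 cm.
Lens 2 is diverging, so f₂ = −13.0 cm.
Lens 2: 1/d_i2 = 1/f₂ − 1/d_o2 = 1/(-13.0) − 1/(90.49) = -0.08797, so d_i2 = -11.4 cm.
The final image is virtual, 11.4 cm to the left of lens 2 (overall magnification ≈ 0.039).

11.4 cm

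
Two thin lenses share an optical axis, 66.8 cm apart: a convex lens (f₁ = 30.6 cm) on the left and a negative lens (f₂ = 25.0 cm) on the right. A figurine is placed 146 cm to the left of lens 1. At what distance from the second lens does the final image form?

13.2 cm

Lens 1: 1/d_i1 = 1/f₁ − 1/d_o1 = 1/(30.6) − 1/(146) = 0.02583, so d_i1 = 38.71 cm.
The intermediate image is 38.71 cm to the right of lens 1, which is 66.8 − (38.71) = 28.09 cm to the left of lens 2, so d_o2 = +28.09 cm.
Lens 2 is diverging, so f₂ = −25.0 cm.
Lens 2: 1/d_i2 = 1/f₂ − 1/d_o2 = 1/(-25.0) − 1/(28.09) = -0.07560, so d_i2 = -13.2 cm.
The final image is virtual, 13.2 cm to the left of lens 2 (overall magnification ≈ -0.12).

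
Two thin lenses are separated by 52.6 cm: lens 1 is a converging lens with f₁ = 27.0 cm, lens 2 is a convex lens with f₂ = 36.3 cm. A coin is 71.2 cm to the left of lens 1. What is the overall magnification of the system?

m = -0.815

Lens 1: 1/d_i1 = 1/(27.0) − 1/(71.2) = 0.02299, so d_i1 = 43.49 cm; m₁ = −d_i1/d_o1 = -0.6108.
d_o2 = 52.6 − (43.49) = 9.110 cm.
Lens 2: 1/d_i2 = 1/(36.3) − 1/(9.110) = -0.08222, so d_i2 = -12.16 cm; m₂ = −d_i2/d_o2 = +1.335.
m = m₁·m₂ = (-0.6108)(+1.335) = -0.815.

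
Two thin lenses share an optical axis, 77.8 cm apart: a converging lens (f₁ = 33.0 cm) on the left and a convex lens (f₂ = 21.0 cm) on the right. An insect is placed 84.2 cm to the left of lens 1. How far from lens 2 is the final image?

195 cm

Lens 1: 1/d_i1 = 1/f₁ − 1/d_o1 = 1/(33.0) − 1/(84.2) = 0.01843, so d_i1 = 54.27 cm.
The intermediate image is 54.27 cm to the right of lens 1, which is 77.8 − (54.27) = 23.53 cm to the left of lens 2, so d_o2 = +23.53 cm.
Lens 2: 1/d_i2 = 1/f₂ − 1/d_o2 = 1/(21.0) − 1/(23.53) = 0.005120, so d_i2 = 195 cm.
The final image is real, 195 cm to the right of lens 2 (overall magnification ≈ 5.3).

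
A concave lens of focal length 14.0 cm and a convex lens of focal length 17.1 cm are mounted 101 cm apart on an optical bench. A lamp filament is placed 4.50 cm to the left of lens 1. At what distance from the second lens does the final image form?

Lens 1 is diverging, so f₁ = −14.0 cm.
Lens 1: 1/d_i1 = 1/f₁ − 1/d_o1 = 1/(-14.0) − 1/(4.50) = -0.2937, so d_i1 = -3.405 cm.
The intermediate image is 3.405 cm to the left of lens 1 (virtual), which is 101 − (-3.405) = 104.4 cm to the left of lens 2, so d_o2 = +104.4 cm.
Lens 2: 1/d_i2 = 1/f₂ − 1/d_o2 = 1/(17.1) − 1/(104.4) = 0.04890, so d_i2 = 20.4 cm.
The final image is real, 20.4 cm to the right of lens 2 (overall magnification ≈ -0.15).

20.4 cm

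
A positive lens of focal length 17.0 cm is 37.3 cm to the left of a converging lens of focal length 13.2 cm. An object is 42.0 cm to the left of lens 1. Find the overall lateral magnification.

m = -2.01

Lens 1: 1/d_i1 = 1/(17.0) − 1/(42.0) = 0.03501, so d_i1 = 28.56 cm; m₁ = −d_i1/d_o1 = -0.6800.
d_o2 = 37.3 − (28.56) = 8.740 cm.
Lens 2: 1/d_i2 = 1/(13.2) − 1/(8.740) = -0.03866, so d_i2 = -25.87 cm; m₂ = −d_i2/d_o2 = +2.960.
m = m₁·m₂ = (-0.6800)(+2.960) = -2.01.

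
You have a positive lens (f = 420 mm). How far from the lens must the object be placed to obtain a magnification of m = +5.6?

345 mm

m = −d_i/d_o ⇒ d_i = −m·d_o.
1/f = 1/d_o + 1/d_i = 1/d_o − 1/(m·d_o) = (1 − 1/m)/d_o, so d_o = f(1 − 1/m) = (420.0)(1 − 1/(+5.6)) = 345 mm.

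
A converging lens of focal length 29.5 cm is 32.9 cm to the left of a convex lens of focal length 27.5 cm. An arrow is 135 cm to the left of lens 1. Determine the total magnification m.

Lens 1: 1/d_i1 = 1/(29.5) − 1/(135) = 0.02649, so d_i1 = 37.75 cm; m₁ = −d_i1/d_o1 = -0.2796.
d_o2 = 32.9 − (37.75) = -4.850 cm (virtual object).
Lens 2: 1/d_i2 = 1/(27.5) − 1/(-4.850) = 0.2425, so d_i2 = 4.123 cm; m₂ = −d_i2/d_o2 = +0.8501.
m = m₁·m₂ = (-0.2796)(+0.8501) = -0.238.

m = -0.238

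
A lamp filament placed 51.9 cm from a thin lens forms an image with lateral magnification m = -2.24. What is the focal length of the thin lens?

f = 35.9 cm (converging)

m = −d_i/d_o ⇒ d_i = −m·d_o = −(-2.24)·(51.9) = 116.3 cm.
1/f = 1/d_o + 1/d_i = 1/(51.9) + 1/(116.3) = 0.02787, so f = 35.9 cm.
Since f is positive, the thin lens is converging.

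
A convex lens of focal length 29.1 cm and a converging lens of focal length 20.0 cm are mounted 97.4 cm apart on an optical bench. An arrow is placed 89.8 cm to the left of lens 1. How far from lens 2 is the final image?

Lens 1: 1/d_i1 = 1/f₁ − 1/d_o1 = 1/(29.1) − 1/(89.8) = 0.02323, so d_i1 = 43.05 cm.
The intermediate image is 43.05 cm to the right of lens 1, which is 97.4 − (43.05) = 54.35 cm to the left of lens 2, so d_o2 = +54.35 cm.
Lens 2: 1/d_i2 = 1/f₂ − 1/d_o2 = 1/(20.0) − 1/(54.35) = 0.03160, so d_i2 = 31.6 cm.
The final image is real, 31.6 cm to the right of lens 2 (overall magnification ≈ 0.28).

31.6 cm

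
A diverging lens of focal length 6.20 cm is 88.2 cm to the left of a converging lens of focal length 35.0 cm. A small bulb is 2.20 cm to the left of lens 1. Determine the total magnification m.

f₁ = −6.20 cm (diverging).
Lens 1: 1/d_i1 = 1/(-6.20) − 1/(2.20) = -0.6158, so d_i1 = -1.624 cm; m₁ = −d_i1/d_o1 = +0.7382.
d_o2 = 88.2 − (-1.624) = 89.82 cm.
Lens 2: 1/d_i2 = 1/(35.0) − 1/(89.82) = 0.01744, so d_i2 = 57.35 cm; m₂ = −d_i2/d_o2 = -0.6385.
m = m₁·m₂ = (+0.7382)(-0.6385) = -0.471.

m = -0.471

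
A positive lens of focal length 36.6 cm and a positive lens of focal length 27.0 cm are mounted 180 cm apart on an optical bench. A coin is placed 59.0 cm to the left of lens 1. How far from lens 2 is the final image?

39.9 cm

Lens 1: 1/d_i1 = 1/f₁ − 1/d_o1 = 1/(36.6) − 1/(59.0) = 0.01037, so d_i1 = 96.40 cm.
The intermediate image is 96.40 cm to the right of lens 1, which is 180 − (96.40) = 83.60 cm to the left of lens 2, so d_o2 = +83.60 cm.
Lens 2: 1/d_i2 = 1/f₂ − 1/d_o2 = 1/(27.0) − 1/(83.60) = 0.02508, so d_i2 = 39.9 cm.
The final image is real, 39.9 cm to the right of lens 2 (overall magnification ≈ 0.78).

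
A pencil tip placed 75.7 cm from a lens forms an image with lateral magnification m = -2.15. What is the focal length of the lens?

f = 51.7 cm (converging)

m = −d_i/d_o ⇒ d_i = −m·d_o = −(-2.15)·(75.7) = 162.8 cm.
1/f = 1/d_o + 1/d_i = 1/(75.7) + 1/(162.8) = 0.01935, so f = 51.7 cm.
Since f is positive, the lens is converging.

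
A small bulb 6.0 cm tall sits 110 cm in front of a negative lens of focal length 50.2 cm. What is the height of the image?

1.88 cm

For a negative lens, f = -50.2 cm.
1/d_i = 1/f − 1/d_o = 1/(-50.20) − 1/(110) = -0.02901, so d_i = -34.47 cm.
m = −d_i/d_o = +0.3134.
|h_i| = |m|·h_o = 0.3134 × 6.0 = 1.88 cm. The image is virtual, upright and reduced, on the same side as the object.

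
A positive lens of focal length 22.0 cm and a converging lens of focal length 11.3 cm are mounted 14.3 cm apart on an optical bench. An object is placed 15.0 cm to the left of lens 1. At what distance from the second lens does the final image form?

Lens 1: 1/d_i1 = 1/f₁ − 1/d_o1 = 1/(22.0) − 1/(15.0) = -0.02121, so d_i1 = -47.14 cm.
The intermediate image is 47.14 cm to the left of lens 1 (virtual), which is 14.3 − (-47.14) = 61.44 cm to the left of lens 2, so d_o2 = +61.44 cm.
Lens 2: 1/d_i2 = 1/f₂ − 1/d_o2 = 1/(11.3) − 1/(61.44) = 0.07222, so d_i2 = 13.8 cm.
The final image is real, 13.8 cm to the right of lens 2 (overall magnification ≈ -0.71).

13.8 cm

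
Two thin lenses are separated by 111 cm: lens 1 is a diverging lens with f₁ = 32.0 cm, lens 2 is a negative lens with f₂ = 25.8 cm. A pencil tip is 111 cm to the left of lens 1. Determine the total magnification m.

m = +0.0357

f₁ = −32.0 cm (diverging).
Lens 1: 1/d_i1 = 1/(-32.0) − 1/(111) = -0.04026, so d_i1 = -24.84 cm; m₁ = −d_i1/d_o1 = +0.2238.
d_o2 = 111 − (-24.84) = 135.8 cm.
f₂ = −25.8 cm (diverging).
Lens 2: 1/d_i2 = 1/(-25.8) − 1/(135.8) = -0.04612, so d_i2 = -21.68 cm; m₂ = −d_i2/d_o2 = +0.1597.
m = m₁·m₂ = (+0.2238)(+0.1597) = +0.0357.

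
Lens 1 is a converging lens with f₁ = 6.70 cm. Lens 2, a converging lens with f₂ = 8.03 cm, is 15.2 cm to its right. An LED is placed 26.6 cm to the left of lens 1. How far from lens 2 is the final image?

28.1 cm

Lens 1: 1/d_i1 = 1/f₁ − 1/d_o1 = 1/(6.70) − 1/(26.6) = 0.1117, so d_i1 = 8.956 cm.
The intermediate image is 8.956 cm to the right of lens 1, which is 15.2 − (8.956) = 6.244 cm to the left of lens 2, so d_o2 = +6.244 cm.
Lens 2: 1/d_i2 = 1/f₂ − 1/d_o2 = 1/(8.03) − 1/(6.244) = -0.03562, so d_i2 = -28.1 cm.
The final image is virtual, 28.1 cm to the left of lens 2 (overall magnification ≈ -1.5).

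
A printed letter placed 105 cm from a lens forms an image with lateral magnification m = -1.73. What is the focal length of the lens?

f = 66.5 cm (converging)

m = −d_i/d_o ⇒ d_i = −m·d_o = −(-1.73)·(105) = 181.7 cm.
1/f = 1/d_o + 1/d_i = 1/(105) + 1/(181.7) = 0.01503, so f = 66.5 cm.
Since f is positive, the lens is converging.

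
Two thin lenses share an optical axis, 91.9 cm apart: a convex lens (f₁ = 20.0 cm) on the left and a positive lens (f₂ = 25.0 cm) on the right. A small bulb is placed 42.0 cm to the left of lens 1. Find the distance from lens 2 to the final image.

46.8 cm

Lens 1: 1/d_i1 = 1/f₁ − 1/d_o1 = 1/(20.0) − 1/(42.0) = 0.02619, so d_i1 = 38.18 cm.
The intermediate image is 38.18 cm to the right of lens 1, which is 91.9 − (38.18) = 53.72 cm to the left of lens 2, so d_o2 = +53.72 cm.
Lens 2: 1/d_i2 = 1/f₂ − 1/d_o2 = 1/(25.0) − 1/(53.72) = 0.02138, so d_i2 = 46.8 cm.
The final image is real, 46.8 cm to the right of lens 2 (overall magnification ≈ 0.79).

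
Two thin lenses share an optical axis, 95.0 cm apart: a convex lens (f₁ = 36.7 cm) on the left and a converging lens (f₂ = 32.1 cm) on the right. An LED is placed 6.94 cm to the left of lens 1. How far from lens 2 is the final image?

46.5 cm

Lens 1: 1/d_i1 = 1/f₁ − 1/d_o1 = 1/(36.7) − 1/(6.94) = -0.1168, so d_i1 = -8.558 cm.
The intermediate image is 8.558 cm to the left of lens 1 (virtual), which is 95.0 − (-8.558) = 103.6 cm to the left of lens 2, so d_o2 = +103.6 cm.
Lens 2: 1/d_i2 = 1/f₂ − 1/d_o2 = 1/(32.1) − 1/(103.6) = 0.02150, so d_i2 = 46.5 cm.
The final image is real, 46.5 cm to the right of lens 2 (overall magnification ≈ -0.55).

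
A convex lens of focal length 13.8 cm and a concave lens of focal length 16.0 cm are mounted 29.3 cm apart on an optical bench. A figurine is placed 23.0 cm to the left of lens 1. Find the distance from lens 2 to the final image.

7.70 cm

Lens 1: 1/d_i1 = 1/f₁ − 1/d_o1 = 1/(13.8) − 1/(23.0) = 0.02899, so d_i1 = 34.50 cm.
The intermediate image is 34.50 cm to the right of lens 1, which lies 5.200 cm to the right of lens 2 — a virtual object — so d_o2 = −5.200 cm.
Lens 2 is diverging, so f₂ = −16.0 cm.
Lens 2: 1/d_i2 = 1/f₂ − 1/d_o2 = 1/(-16.0) − 1/(-5.200) = 0.1298, so d_i2 = 7.70 cm.
The final image is real, 7.70 cm to the right of lens 2 (overall magnification ≈ -2.2).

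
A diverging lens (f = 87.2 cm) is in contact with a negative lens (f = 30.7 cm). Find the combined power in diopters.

P₁ = 1/f₁ = 1/(-0.872 m) = -1.147 D; P₂ = 1/f₂ = 1/(-0.307 m) = -3.257 D.
For thin lenses in contact, P = P₁ + P₂ = (-1.147) + (-3.257) = -4.40 D.

P = -4.40 D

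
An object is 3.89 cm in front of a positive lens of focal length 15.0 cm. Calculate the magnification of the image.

1/d_i = 1/f − 1/d_o = 1/(15.00) − 1/(3.89) = -0.1904, so d_i = -5.252 cm.
m = −d_i/d_o = −(-5.252)/(3.89) = +1.35.
The image is virtual, upright and enlarged, on the same side as the object.

m = +1.35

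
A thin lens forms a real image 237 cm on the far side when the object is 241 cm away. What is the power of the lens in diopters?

d_i = +237 cm.
1/f = 1/d_o + 1/d_i = 1/(241) + 1/(237) = 0.008369 cm⁻¹.
f = 119.5 cm = 1.195 m, so P = 1/f = +0.837 D.

P = +0.837 D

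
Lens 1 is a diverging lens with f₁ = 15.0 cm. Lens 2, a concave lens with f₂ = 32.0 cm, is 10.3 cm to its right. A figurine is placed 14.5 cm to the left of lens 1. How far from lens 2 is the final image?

Lens 1 is diverging, so f₁ = −15.0 cm.
Lens 1: 1/d_i1 = 1/f₁ − 1/d_o1 = 1/(-15.0) − 1/(14.5) = -0.1356, so d_i1 = -7.373 cm.
The intermediate image is 7.373 cm to the left of lens 1 (virtual), which is 10.3 − (-7.373) = 17.67 cm to the left of lens 2, so d_o2 = +17.67 cm.
Lens 2 is diverging, so f₂ = −32.0 cm.
Lens 2: 1/d_i2 = 1/f₂ − 1/d_o2 = 1/(-32.0) − 1/(17.67) = -0.08784, so d_i2 = -11.4 cm.
The final image is virtual, 11.4 cm to the left of lens 2 (overall magnification ≈ 0.33).

11.4 cm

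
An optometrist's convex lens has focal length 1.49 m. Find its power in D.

P = 1/f = 1/(1.49 m) = +0.671 D.

P = +0.671 D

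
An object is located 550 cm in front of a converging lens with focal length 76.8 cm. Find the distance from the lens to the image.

Thin-lens equation: 1/d_i = 1/f − 1/d_o = 1/(76.80) − 1/(550) = 0.01302 − 0.001818 = 0.01120, so d_i = 89.3 cm.
The image is real, inverted and reduced, on the far side of the lens.

89.3 cm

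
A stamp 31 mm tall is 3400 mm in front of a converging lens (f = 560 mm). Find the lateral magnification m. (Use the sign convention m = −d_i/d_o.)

m = -0.197

1/d_i = 1/f − 1/d_o = 1/(560.0) − 1/(3400) = 0.001492, so d_i = 670.4 mm.
m = −d_i/d_o = −(670.4)/(3400) = -0.197.
The image is real, inverted and reduced, on the far side of the lens.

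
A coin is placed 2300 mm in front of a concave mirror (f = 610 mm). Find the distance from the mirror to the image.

Mirror equation: 1/d_i = 1/f − 1/d_o = 1/(610.0) − 1/(2300) = 0.001639 − 0.0004348 = 0.001205, so d_i = 830 mm.
The image is real, inverted and reduced, in front of the mirror.

830 mm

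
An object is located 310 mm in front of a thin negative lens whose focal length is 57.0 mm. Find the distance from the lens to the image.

48.1 mm

For a negative lens, f = -57.0 mm.
Thin-lens equation: 1/v = 1/f − 1/u = 1/(-57.00) − 1/(310) = -0.01754 − 0.003226 = -0.02077, so v = -48.1 mm.
The image is virtual, upright and reduced, on the same side as the object.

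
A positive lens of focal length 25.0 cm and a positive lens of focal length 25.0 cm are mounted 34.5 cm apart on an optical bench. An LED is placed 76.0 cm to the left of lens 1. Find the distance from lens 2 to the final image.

2.48 cm

Lens 1: 1/d_i1 = 1/f₁ − 1/d_o1 = 1/(25.0) − 1/(76.0) = 0.02684, so d_i1 = 37.25 cm.
The intermediate image is 37.25 cm to the right of lens 1, which lies 2.750 cm to the right of lens 2 — a virtual object — so d_o2 = −2.750 cm.
Lens 2: 1/d_i2 = 1/f₂ − 1/d_o2 = 1/(25.0) − 1/(-2.750) = 0.4036, so d_i2 = 2.48 cm.
The final image is real, 2.48 cm to the right of lens 2 (overall magnification ≈ -0.44).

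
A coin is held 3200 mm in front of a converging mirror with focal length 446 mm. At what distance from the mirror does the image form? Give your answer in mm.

Mirror equation: 1/v = 1/f − 1/u = 1/(446.0) − 1/(3200) = 0.002242 − 0.0003125 = 0.001930, so v = 518 mm.
The image is real, inverted and reduced, in front of the mirror.

518 mm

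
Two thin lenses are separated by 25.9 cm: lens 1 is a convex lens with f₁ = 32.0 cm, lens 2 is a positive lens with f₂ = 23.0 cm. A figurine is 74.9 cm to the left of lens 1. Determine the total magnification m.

Lens 1: 1/d_i1 = 1/(32.0) − 1/(74.9) = 0.01790, so d_i1 = 55.87 cm; m₁ = −d_i1/d_o1 = -0.7459.
d_o2 = 25.9 − (55.87) = -29.97 cm (virtual object).
Lens 2: 1/d_i2 = 1/(23.0) − 1/(-29.97) = 0.07684, so d_i2 = 13.01 cm; m₂ = −d_i2/d_o2 = +0.4342.
m = m₁·m₂ = (-0.7459)(+0.4342) = -0.324.

m = -0.324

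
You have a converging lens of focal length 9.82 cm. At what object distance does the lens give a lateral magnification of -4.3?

12.1 cm

m = −d_i/d_o ⇒ d_i = −m·d_o.
1/f = 1/d_o + 1/d_i = 1/d_o − 1/(m·d_o) = (1 − 1/m)/d_o, so d_o = f(1 − 1/m) = (9.820)(1 − 1/(-4.3)) = 12.1 cm.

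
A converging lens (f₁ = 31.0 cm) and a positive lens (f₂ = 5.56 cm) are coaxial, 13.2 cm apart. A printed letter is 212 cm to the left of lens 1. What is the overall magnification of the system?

m = -0.0332

Lens 1: 1/d_i1 = 1/(31.0) − 1/(212) = 0.02754, so d_i1 = 36.31 cm; m₁ = −d_i1/d_o1 = -0.1713.
d_o2 = 13.2 − (36.31) = -23.11 cm (virtual object).
Lens 2: 1/d_i2 = 1/(5.56) − 1/(-23.11) = 0.2231, so d_i2 = 4.482 cm; m₂ = −d_i2/d_o2 = +0.1939.
m = m₁·m₂ = (-0.1713)(+0.1939) = -0.0332.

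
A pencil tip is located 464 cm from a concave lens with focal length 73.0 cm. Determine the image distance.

63.1 cm

For a concave lens, f = -73.0 cm.
Lens equation: 1/v = 1/f − 1/u = 1/(-73.00) − 1/(464) = -0.01370 − 0.002155 = -0.01585, so v = -63.1 cm.
The image is virtual, upright and reduced, on the same side as the object.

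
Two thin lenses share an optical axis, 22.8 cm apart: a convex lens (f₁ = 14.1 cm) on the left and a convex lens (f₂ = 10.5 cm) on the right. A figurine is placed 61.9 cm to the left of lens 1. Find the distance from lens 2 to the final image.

8.00 cm

Lens 1: 1/d_i1 = 1/f₁ − 1/d_o1 = 1/(14.1) − 1/(61.9) = 0.05477, so d_i1 = 18.26 cm.
The intermediate image is 18.26 cm to the right of lens 1, which is 22.8 − (18.26) = 4.540 cm to the left of lens 2, so d_o2 = +4.540 cm.
Lens 2: 1/d_i2 = 1/f₂ − 1/d_o2 = 1/(10.5) − 1/(4.540) = -0.1250, so d_i2 = -8.00 cm.
The final image is virtual, 8.00 cm to the left of lens 2 (overall magnification ≈ -0.52).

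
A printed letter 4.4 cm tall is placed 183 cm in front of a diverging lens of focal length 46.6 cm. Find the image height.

For a diverging lens, f = -46.6 cm.
1/d_i = 1/f − 1/d_o = 1/(-46.60) − 1/(183) = -0.02692, so d_i = -37.14 cm.
m = −d_i/d_o = +0.2030.
|h_i| = |m|·h_o = 0.2030 × 4.4 = 0.893 cm. The image is virtual, upright and reduced, on the same side as the object.

0.893 cm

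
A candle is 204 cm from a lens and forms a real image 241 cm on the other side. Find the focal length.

f = 110 cm (converging)

Real image ⇒ d_i = +241 cm.
1/f = 1/d_o + 1/d_i = 1/(204) + 1/(241) = 0.009051, so f = 110 cm.
Since f is positive, the lens is converging.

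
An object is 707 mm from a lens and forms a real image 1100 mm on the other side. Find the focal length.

Real image ⇒ d_i = +1100 mm.
1/f = 1/d_o + 1/d_i = 1/(707) + 1/(1100) = 0.002324, so f = 430 mm.
Since f is positive, the lens is converging.

f = 430 mm (converging)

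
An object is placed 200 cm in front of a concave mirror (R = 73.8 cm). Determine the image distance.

45.2 cm

f = R/2 = 73.8/2 = 36.90 cm.
Mirror equation: 1/s_i = 1/f − 1/s_o = 1/(36.90) − 1/(200) = 0.02710 − 0.005000 = 0.02210, so s_i = 45.2 cm.
The image is real, inverted and reduced, in front of the mirror.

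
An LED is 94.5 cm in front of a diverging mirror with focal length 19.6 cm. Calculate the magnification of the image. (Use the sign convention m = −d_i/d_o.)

For a diverging mirror, f = -19.6 cm.
1/d_i = 1/f − 1/d_o = 1/(-19.60) − 1/(94.5) = -0.06160, so d_i = -16.23 cm.
m = −d_i/d_o = −(-16.23)/(94.5) = +0.172.
The image is virtual, upright and reduced, behind the mirror.

m = +0.172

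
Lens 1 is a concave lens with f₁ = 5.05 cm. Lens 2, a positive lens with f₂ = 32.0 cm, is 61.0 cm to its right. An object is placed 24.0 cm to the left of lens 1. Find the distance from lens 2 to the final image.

Lens 1 is diverging, so f₁ = −5.05 cm.
Lens 1: 1/d_i1 = 1/f₁ − 1/d_o1 = 1/(-5.05) − 1/(24.0) = -0.2397, so d_i1 = -4.172 cm.
The intermediate image is 4.172 cm to the left of lens 1 (virtual), which is 61.0 − (-4.172) = 65.17 cm to the left of lens 2, so d_o2 = +65.17 cm.
Lens 2: 1/d_i2 = 1/f₂ − 1/d_o2 = 1/(32.0) − 1/(65.17) = 0.01591, so d_i2 = 62.9 cm.
The final image is real, 62.9 cm to the right of lens 2 (overall magnification ≈ -0.17).

62.9 cm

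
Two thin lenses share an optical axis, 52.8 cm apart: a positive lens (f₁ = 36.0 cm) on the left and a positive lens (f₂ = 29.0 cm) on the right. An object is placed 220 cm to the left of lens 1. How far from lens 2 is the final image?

14.7 cm

Lens 1: 1/d_i1 = 1/f₁ − 1/d_o1 = 1/(36.0) − 1/(220) = 0.02323, so d_i1 = 43.04 cm.
The intermediate image is 43.04 cm to the right of lens 1, which is 52.8 − (43.04) = 9.760 cm to the left of lens 2, so d_o2 = +9.760 cm.
Lens 2: 1/d_i2 = 1/f₂ − 1/d_o2 = 1/(29.0) − 1/(9.760) = -0.06798, so d_i2 = -14.7 cm.
The final image is virtual, 14.7 cm to the left of lens 2 (overall magnification ≈ -0.29).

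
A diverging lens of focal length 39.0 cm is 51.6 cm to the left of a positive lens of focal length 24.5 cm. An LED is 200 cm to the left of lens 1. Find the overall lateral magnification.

m = -0.0669

f₁ = −39.0 cm (diverging).
Lens 1: 1/d_i1 = 1/(-39.0) − 1/(200) = -0.03064, so d_i1 = -32.64 cm; m₁ = −d_i1/d_o1 = +0.1632.
d_o2 = 51.6 − (-32.64) = 84.24 cm.
Lens 2: 1/d_i2 = 1/(24.5) − 1/(84.24) = 0.02895, so d_i2 = 34.55 cm; m₂ = −d_i2/d_o2 = -0.4101.
m = m₁·m₂ = (+0.1632)(-0.4101) = -0.0669.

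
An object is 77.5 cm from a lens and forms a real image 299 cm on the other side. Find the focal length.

Real image ⇒ d_i = +299 cm.
1/f = 1/d_o + 1/d_i = 1/(77.5) + 1/(299) = 0.01625, so f = 61.5 cm.
Since f is positive, the lens is converging.

f = 61.5 cm (converging)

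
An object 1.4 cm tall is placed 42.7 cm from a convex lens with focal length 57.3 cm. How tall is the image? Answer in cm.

5.49 cm

1/d_i = 1/f − 1/d_o = 1/(57.30) − 1/(42.7) = -0.005967, so d_i = -167.6 cm.
m = −d_i/d_o = +3.925.
|h_i| = |m|·h_o = 3.925 × 1.4 = 5.49 cm. The image is virtual, upright and enlarged, on the same side as the object.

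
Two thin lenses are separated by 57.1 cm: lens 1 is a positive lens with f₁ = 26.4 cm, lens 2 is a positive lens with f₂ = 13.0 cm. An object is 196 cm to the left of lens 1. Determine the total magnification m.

m = +0.149

Lens 1: 1/d_i1 = 1/(26.4) − 1/(196) = 0.03278, so d_i1 = 30.51 cm; m₁ = −d_i1/d_o1 = -0.1557.
d_o2 = 57.1 − (30.51) = 26.59 cm.
Lens 2: 1/d_i2 = 1/(13.0) − 1/(26.59) = 0.03931, so d_i2 = 25.44 cm; m₂ = −d_i2/d_o2 = -0.9566.
m = m₁·m₂ = (-0.1557)(-0.9566) = +0.149.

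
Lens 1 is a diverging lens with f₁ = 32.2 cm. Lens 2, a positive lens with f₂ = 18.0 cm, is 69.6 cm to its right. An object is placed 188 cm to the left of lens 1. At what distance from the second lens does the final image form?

Lens 1 is diverging, so f₁ = −32.2 cm.
Lens 1: 1/d_i1 = 1/f₁ − 1/d_o1 = 1/(-32.2) − 1/(188) = -0.03638, so d_i1 = -27.49 cm.
The intermediate image is 27.49 cm to the left of lens 1 (virtual), which is 69.6 − (-27.49) = 97.09 cm to the left of lens 2, so d_o2 = +97.09 cm.
Lens 2: 1/d_i2 = 1/f₂ − 1/d_o2 = 1/(18.0) − 1/(97.09) = 0.04526, so d_i2 = 22.1 cm.
The final image is real, 22.1 cm to the right of lens 2 (overall magnification ≈ -0.033).

22.1 cm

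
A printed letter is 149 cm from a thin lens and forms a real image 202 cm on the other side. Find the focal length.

f = 85.7 cm (converging)

Real image ⇒ d_i = +202 cm.
1/f = 1/d_o + 1/d_i = 1/(149) + 1/(202) = 0.01166, so f = 85.7 cm.
Since f is positive, the thin lens is converging.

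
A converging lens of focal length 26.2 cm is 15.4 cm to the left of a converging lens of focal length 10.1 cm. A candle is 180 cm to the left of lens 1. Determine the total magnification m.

Lens 1: 1/d_i1 = 1/(26.2) − 1/(180) = 0.03261, so d_i1 = 30.66 cm; m₁ = −d_i1/d_o1 = -0.1703.
d_o2 = 15.4 − (30.66) = -15.26 cm (virtual object).
Lens 2: 1/d_i2 = 1/(10.1) − 1/(-15.26) = 0.1645, so d_i2 = 6.078 cm; m₂ = −d_i2/d_o2 = +0.3983.
m = m₁·m₂ = (-0.1703)(+0.3983) = -0.0678.

m = -0.0678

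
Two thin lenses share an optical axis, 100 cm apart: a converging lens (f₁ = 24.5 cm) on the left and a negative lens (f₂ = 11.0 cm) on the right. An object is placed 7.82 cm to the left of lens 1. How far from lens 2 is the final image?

Lens 1: 1/d_i1 = 1/f₁ − 1/d_o1 = 1/(24.5) − 1/(7.82) = -0.08706, so d_i1 = -11.49 cm.
The intermediate image is 11.49 cm to the left of lens 1 (virtual), which is 100 − (-11.49) = 111.5 cm to the left of lens 2, so d_o2 = +111.5 cm.
Lens 2 is diverging, so f₂ = −11.0 cm.
Lens 2: 1/d_i2 = 1/f₂ − 1/d_o2 = 1/(-11.0) − 1/(111.5) = -0.09988, so d_i2 = -10.0 cm.
The final image is virtual, 10.0 cm to the left of lens 2 (overall magnification ≈ 0.13).

10.0 cm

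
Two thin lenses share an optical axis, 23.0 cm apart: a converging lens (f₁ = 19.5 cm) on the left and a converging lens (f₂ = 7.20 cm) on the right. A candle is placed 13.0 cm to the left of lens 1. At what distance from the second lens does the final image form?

8.15 cm

Lens 1: 1/d_i1 = 1/f₁ − 1/d_o1 = 1/(19.5) − 1/(13.0) = -0.02564, so d_i1 = -39.00 cm.
The intermediate image is 39.00 cm to the left of lens 1 (virtual), which is 23.0 − (-39.00) = 62.00 cm to the left of lens 2, so d_o2 = +62.00 cm.
Lens 2: 1/d_i2 = 1/f₂ − 1/d_o2 = 1/(7.20) − 1/(62.00) = 0.1228, so d_i2 = 8.15 cm.
The final image is real, 8.15 cm to the right of lens 2 (overall magnification ≈ -0.39).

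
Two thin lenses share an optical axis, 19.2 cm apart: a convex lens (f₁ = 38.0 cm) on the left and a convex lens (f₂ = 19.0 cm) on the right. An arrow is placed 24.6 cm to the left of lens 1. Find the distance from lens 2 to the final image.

24.2 cm

Lens 1: 1/d_i1 = 1/f₁ − 1/d_o1 = 1/(38.0) − 1/(24.6) = -0.01433, so d_i1 = -69.76 cm.
The intermediate image is 69.76 cm to the left of lens 1 (virtual), which is 19.2 − (-69.76) = 88.96 cm to the left of lens 2, so d_o2 = +88.96 cm.
Lens 2: 1/d_i2 = 1/f₂ − 1/d_o2 = 1/(19.0) − 1/(88.96) = 0.04139, so d_i2 = 24.2 cm.
The final image is real, 24.2 cm to the right of lens 2 (overall magnification ≈ -0.77).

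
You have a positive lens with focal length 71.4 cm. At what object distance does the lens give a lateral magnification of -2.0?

m = −d_i/d_o ⇒ d_i = −m·d_o.
1/f = 1/d_o + 1/d_i = 1/d_o − 1/(m·d_o) = (1 − 1/m)/d_o, so d_o = f(1 − 1/m) = (71.40)(1 − 1/(-2.0)) = 107 cm.

107 cm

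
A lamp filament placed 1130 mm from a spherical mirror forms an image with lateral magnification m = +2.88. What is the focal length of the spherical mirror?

f = 1730 mm (concave)

m = −d_i/d_o ⇒ d_i = −m·d_o = −(+2.88)·(1130) = -3254 mm.
1/f = 1/d_o + 1/d_i = 1/(1130) + 1/(-3254) = 0.0005776, so f = 1730 mm.
Since f is positive, the spherical mirror is concave.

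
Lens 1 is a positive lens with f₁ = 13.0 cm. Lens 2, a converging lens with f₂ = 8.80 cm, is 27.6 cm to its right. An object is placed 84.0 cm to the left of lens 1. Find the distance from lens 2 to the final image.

Lens 1: 1/d_i1 = 1/f₁ − 1/d_o1 = 1/(13.0) − 1/(84.0) = 0.06502, so d_i1 = 15.38 cm.
The intermediate image is 15.38 cm to the right of lens 1, which is 27.6 − (15.38) = 12.22 cm to the left of lens 2, so d_o2 = +12.22 cm.
Lens 2: 1/d_i2 = 1/f₂ − 1/d_o2 = 1/(8.80) − 1/(12.22) = 0.03180, so d_i2 = 31.4 cm.
The final image is real, 31.4 cm to the right of lens 2 (overall magnification ≈ 0.47).

31.4 cm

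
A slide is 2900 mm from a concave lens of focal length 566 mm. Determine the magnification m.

m = +0.163

For a concave lens, f = -566 mm.
1/d_i = 1/f − 1/d_o = 1/(-566.0) − 1/(2900) = -0.002112, so d_i = -473.6 mm.
m = −d_i/d_o = −(-473.6)/(2900) = +0.163.
The image is virtual, upright and reduced, on the same side as the object.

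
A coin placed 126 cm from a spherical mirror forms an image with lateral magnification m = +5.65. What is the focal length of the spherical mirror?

f = 153 cm (concave)

m = −d_i/d_o ⇒ d_i = −m·d_o = −(+5.65)·(126) = -711.9 cm.
1/f = 1/d_o + 1/d_i = 1/(126) + 1/(-711.9) = 0.006532, so f = 153 cm.
Since f is positive, the spherical mirror is concave.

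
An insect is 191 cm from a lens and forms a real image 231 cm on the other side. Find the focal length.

Real image ⇒ d_i = +231 cm.
1/f = 1/d_o + 1/d_i = 1/(191) + 1/(231) = 0.009565, so f = 105 cm.
Since f is positive, the lens is converging.

f = 105 cm (converging)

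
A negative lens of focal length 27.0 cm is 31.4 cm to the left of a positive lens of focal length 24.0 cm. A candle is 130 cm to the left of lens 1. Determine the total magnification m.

f₁ = −27.0 cm (diverging).
Lens 1: 1/d_i1 = 1/(-27.0) − 1/(130) = -0.04473, so d_i1 = -22.36 cm; m₁ = −d_i1/d_o1 = +0.1720.
d_o2 = 31.4 − (-22.36) = 53.76 cm.
Lens 2: 1/d_i2 = 1/(24.0) − 1/(53.76) = 0.02307, so d_i2 = 43.35 cm; m₂ = −d_i2/d_o2 = -0.8065.
m = m₁·m₂ = (+0.1720)(-0.8065) = -0.139.

m = -0.139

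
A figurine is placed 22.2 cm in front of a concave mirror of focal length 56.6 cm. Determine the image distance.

Mirror equation: 1/v = 1/f − 1/u = 1/(56.60) − 1/(22.2) = 0.01767 − 0.04505 = -0.02738, so v = -36.5 cm.
The image is virtual, upright and enlarged, behind the mirror.

36.5 cm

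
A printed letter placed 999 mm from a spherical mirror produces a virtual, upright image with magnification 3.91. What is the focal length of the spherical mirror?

m = −d_i/d_o ⇒ d_i = −m·d_o = −(+3.91)·(999) = -3906 mm.
1/f = 1/d_o + 1/d_i = 1/(999) + 1/(-3906) = 0.0007450, so f = 1340 mm.
Since f is positive, the spherical mirror is concave.

f = 1340 mm (concave)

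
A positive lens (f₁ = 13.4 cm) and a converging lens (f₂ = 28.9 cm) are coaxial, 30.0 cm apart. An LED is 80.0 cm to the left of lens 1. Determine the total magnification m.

m = -0.388

Lens 1: 1/d_i1 = 1/(13.4) − 1/(80.0) = 0.06213, so d_i1 = 16.10 cm; m₁ = −d_i1/d_o1 = -0.2013.
d_o2 = 30.0 − (16.10) = 13.90 cm.
Lens 2: 1/d_i2 = 1/(28.9) − 1/(13.90) = -0.03734, so d_i2 = -26.78 cm; m₂ = −d_i2/d_o2 = +1.927.
m = m₁·m₂ = (-0.2013)(+1.927) = -0.388.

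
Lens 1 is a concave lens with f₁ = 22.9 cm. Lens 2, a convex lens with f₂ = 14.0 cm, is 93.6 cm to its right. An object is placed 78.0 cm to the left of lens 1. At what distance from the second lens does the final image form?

Lens 1 is diverging, so f₁ = −22.9 cm.
Lens 1: 1/d_i1 = 1/f₁ − 1/d_o1 = 1/(-22.9) − 1/(78.0) = -0.05649, so d_i1 = -17.70 cm.
The intermediate image is 17.70 cm to the left of lens 1 (virtual), which is 93.6 − (-17.70) = 111.3 cm to the left of lens 2, so d_o2 = +111.3 cm.
Lens 2: 1/d_i2 = 1/f₂ − 1/d_o2 = 1/(14.0) − 1/(111.3) = 0.06244, so d_i2 = 16.0 cm.
The final image is real, 16.0 cm to the right of lens 2 (overall magnification ≈ -0.033).

16.0 cm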